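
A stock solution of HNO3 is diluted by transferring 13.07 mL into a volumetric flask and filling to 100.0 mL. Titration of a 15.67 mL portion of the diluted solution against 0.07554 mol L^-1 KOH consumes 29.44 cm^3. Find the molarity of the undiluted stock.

n(KOH) = 0.07554 x 0.02944 = 0.002224 mol.
n(HNO3) in the aliquot = 0.002224 mol.
[diluted HNO3] = 0.002224 / 0.01567 = 0.1419 M.
Dilution factor = 100.0/13.07 = 7.651, so [stock] = 0.1419 x 7.651 = 1.09 M.

1.09 M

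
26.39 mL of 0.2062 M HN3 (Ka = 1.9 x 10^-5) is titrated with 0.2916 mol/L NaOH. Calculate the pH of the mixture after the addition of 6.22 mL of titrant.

4.42

Initial n(HN3) = 0.2062 x 0.02639 = 0.005442 mol.
n(NaOH) added = 0.2916 x 0.006220 = 0.001814 mol, converting that many moles of HN3 to N3-.
Remaining n(HN3) = 0.003628 mol; n(N3-) = 0.001814 mol.
By Henderson-Hasselbalch, pH = pKa + log([A^-]/[HA]) = 4.72 + log(0.001814/0.003628) = 4.72 + (-0.30) = 4.42.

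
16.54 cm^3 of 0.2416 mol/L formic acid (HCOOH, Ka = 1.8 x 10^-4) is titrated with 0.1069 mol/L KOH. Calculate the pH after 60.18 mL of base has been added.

n(acid) = 0.2416 x 0.01654 = 0.003996 mol; n(KOH) added = 0.1069 x 0.06018 = 0.006433 mol.
Base is in excess by 0.006433 - 0.003996 = 0.002437 mol in a total volume of 0.07672 L.
[OH^-] = 0.002437/0.07672 = 0.03177 M, so pOH = 1.50 and pH = 14.00 - 1.50 = 12.50.

12.50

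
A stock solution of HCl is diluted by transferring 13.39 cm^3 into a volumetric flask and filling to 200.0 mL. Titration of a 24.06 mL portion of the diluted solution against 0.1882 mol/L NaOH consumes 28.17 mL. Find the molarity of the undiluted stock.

n(NaOH) = 0.1882 x 0.02817 = 0.005302 mol.
n(HCl) in the aliquot = 0.005302 mol.
[diluted HCl] = 0.005302 / 0.02406 = 0.2203 M.
Dilution factor = 200.0/13.39 = 14.94, so [stock] = 0.2203 x 14.94 = 3.29 M.

3.29 M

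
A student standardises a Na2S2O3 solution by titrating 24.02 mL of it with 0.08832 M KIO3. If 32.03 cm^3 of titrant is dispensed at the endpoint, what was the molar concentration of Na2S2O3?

0.707 M

n(KIO3) = 0.08832 x 0.03203 = 0.002829 mol.
From the balanced equation, 1 mol KIO3 reacts with 6 mol Na2S2O3, so n(Na2S2O3) = 0.002829 x 6/1 = 0.01697 mol.
[Na2S2O3] = 0.01697 / 0.02402 L = 0.707 M.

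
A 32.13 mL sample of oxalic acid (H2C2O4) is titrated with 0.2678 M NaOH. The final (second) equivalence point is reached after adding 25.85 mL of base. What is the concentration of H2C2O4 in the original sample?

0.108 M

n(NaOH) = 0.2678 x 0.02585 = 0.006923 mol.
At the final (second) equivalence point, 2 mol OH^- react per mol H2C2O4, so n(H2C2O4) = 0.006923 / 2 = 0.003461 mol.
[H2C2O4] = 0.003461 / 0.03213 L = 0.108 M.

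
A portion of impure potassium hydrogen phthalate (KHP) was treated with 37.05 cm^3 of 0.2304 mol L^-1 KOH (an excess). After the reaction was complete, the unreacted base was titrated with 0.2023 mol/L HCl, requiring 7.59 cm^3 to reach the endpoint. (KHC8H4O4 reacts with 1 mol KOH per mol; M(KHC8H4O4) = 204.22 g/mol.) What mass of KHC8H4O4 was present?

1.43 g

Total n(KOH) added = 0.2304 x 0.03705 = 0.008536 mol.
n(HCl) used = 0.2023 x 0.007590 = 0.001535 mol, which equals the excess n(KOH).
So n(KOH) consumed by the sample = 0.008536 - 0.001535 = 0.007001 mol.
n(KHC8H4O4) = 0.007001 / 1 = 0.007001 mol.
mass = 0.007001 mol x 204.22 g/mol = 1.43 g.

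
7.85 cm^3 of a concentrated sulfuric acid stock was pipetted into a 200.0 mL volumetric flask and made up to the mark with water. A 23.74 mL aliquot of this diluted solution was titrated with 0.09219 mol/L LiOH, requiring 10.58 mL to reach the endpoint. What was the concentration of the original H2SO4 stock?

0.523 M

n(LiOH) = 0.09219 x 0.01058 = 0.0009754 mol.
n(H2SO4) in the aliquot = 0.0009754 x 1/2 = 0.0004877 mol.
[diluted H2SO4] = 0.0004877 / 0.02374 = 0.02054 M.
Dilution factor = 200.0/7.850 = 25.48, so [stock] = 0.02054 x 25.48 = 0.523 M.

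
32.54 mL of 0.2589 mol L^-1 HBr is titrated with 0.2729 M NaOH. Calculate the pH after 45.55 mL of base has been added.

12.71

n(acid) = 0.2589 x 0.03254 = 0.008425 mol; n(NaOH) added = 0.2729 x 0.04555 = 0.01243 mol.
Base is in excess by 0.01243 - 0.008425 = 0.004006 mol in a total volume of 0.07809 L.
[OH^-] = 0.004006/0.07809 = 0.05130 M, so pOH = 1.29 and pH = 14.00 - 1.29 = 12.71.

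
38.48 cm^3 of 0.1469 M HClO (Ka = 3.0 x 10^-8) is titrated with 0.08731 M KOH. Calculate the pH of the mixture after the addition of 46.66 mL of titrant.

7.93

Initial n(HClO) = 0.1469 x 0.03848 = 0.005653 mol.
n(KOH) added = 0.08731 x 0.04666 = 0.004074 mol, converting that many moles of HClO to ClO-.
Remaining n(HClO) = 0.001579 mol; n(ClO-) = 0.004074 mol.
By Henderson-Hasselbalch, pH = pKa + log([A^-]/[HA]) = 7.52 + log(0.004074/0.001579) = 7.52 + (+0.41) = 7.93.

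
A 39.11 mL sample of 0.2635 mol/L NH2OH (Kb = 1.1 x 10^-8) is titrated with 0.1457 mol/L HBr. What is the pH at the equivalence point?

3.53

n(NH2OH) = 0.2635 x 0.03911 = 0.01031 mol; V(HBr) at equivalence = 0.01031/0.1457 = 0.07073 L.
At equivalence the base is fully converted to NH3OH+; total volume = 0.1098 L, so [NH3OH+] = 0.01031/0.1098 = 0.09382 M.
Ka(NH3OH+) = Kw/Kb = 1.0e-14 / 1.1 x 10^-8 = 9.09e-7.
[H^+] = sqrt(Ka x [NH3OH+]) = sqrt(9.09e-7 x 0.09382) = 0.000292 M.
pH = -log(0.000292) = 3.53.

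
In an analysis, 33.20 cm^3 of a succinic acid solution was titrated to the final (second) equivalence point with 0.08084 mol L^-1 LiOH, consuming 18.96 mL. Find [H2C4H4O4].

n(LiOH) = 0.08084 x 0.01896 = 0.001533 mol.
At the final (second) equivalence point, 2 mol OH^- react per mol H2C4H4O4, so n(H2C4H4O4) = 0.001533 / 2 = 0.0007664 mol.
[H2C4H4O4] = 0.0007664 / 0.03320 L = 0.0231 M.

0.0231 M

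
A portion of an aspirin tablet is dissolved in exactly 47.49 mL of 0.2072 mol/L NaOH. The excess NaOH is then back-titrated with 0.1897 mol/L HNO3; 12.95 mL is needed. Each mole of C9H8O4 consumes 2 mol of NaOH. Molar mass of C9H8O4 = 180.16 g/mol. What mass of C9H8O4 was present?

Total n(NaOH) added = 0.2072 x 0.04749 = 0.009840 mol.
n(HNO3) used = 0.1897 x 0.01295 = 0.002457 mol, which equals the excess n(NaOH).
So n(NaOH) consumed by the sample = 0.009840 - 0.002457 = 0.007383 mol.
n(C9H8O4) = 0.007383 / 2 = 0.003692 mol.
mass = 0.003692 mol x 180.16 g/mol = 0.665 g.

0.665 g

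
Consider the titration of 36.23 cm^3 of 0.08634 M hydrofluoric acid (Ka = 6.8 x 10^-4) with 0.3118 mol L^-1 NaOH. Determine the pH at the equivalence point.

n(HF) = 0.08634 x 0.03623 = 0.003128 mol; V(NaOH) at equivalence = 0.003128/0.3118 = 0.01003 L.
At equivalence all the acid is converted to F-; total volume = 0.03623 + 0.01003 = 0.04626 L, so [F-] = 0.003128/0.04626 = 0.06762 M.
Kb = Kw/Ka = 1.0e-14 / 6.8 x 10^-4 = 1.47e-11.
[OH^-] = sqrt(Kb x [F-]) = sqrt(1.47e-11 x 0.06762) = 9.97e-7 M.
pOH = 6.00, so pH = 14.00 - 6.00 = 8.00.

8.00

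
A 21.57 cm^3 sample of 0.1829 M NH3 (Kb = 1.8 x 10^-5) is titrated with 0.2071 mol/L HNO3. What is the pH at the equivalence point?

5.13

n(NH3) = 0.1829 x 0.02157 = 0.003945 mol; V(HNO3) at equivalence = 0.003945/0.2071 = 0.01905 L.
At equivalence the base is fully converted to NH4+; total volume = 0.04062 L, so [NH4+] = 0.003945/0.04062 = 0.09712 M.
Ka(NH4+) = Kw/Kb = 1.0e-14 / 1.8 x 10^-5 = 5.56e-10.
[H^+] = sqrt(Ka x [NH4+]) = sqrt(5.56e-10 x 0.09712) = 7.35e-6 M.
pH = -log(7.35e-6) = 5.13.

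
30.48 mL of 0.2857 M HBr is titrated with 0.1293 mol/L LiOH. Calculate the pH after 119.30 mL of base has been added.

12.65

n(acid) = 0.2857 x 0.03048 = 0.008708 mol; n(LiOH) added = 0.1293 x 0.1193 = 0.01543 mol.
Base is in excess by 0.01543 - 0.008708 = 0.006717 mol in a total volume of 0.1498 L.
[OH^-] = 0.006717/0.1498 = 0.04485 M, so pOH = 1.35 and pH = 14.00 - 1.35 = 12.65.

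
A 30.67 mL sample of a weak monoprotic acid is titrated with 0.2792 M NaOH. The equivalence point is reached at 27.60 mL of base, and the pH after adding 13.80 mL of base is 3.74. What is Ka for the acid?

1.8 x 10^-4

13.80 mL is half of the equivalence volume, so this is the half-equivalence point where [HA] = [A^-].
At half-equivalence pH = pKa, so pKa = 3.74.
Ka = 10^(-3.74) = 1.8 x 10^-4.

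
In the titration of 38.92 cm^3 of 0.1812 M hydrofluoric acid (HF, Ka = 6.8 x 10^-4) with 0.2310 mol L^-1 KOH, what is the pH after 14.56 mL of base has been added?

Initial n(HF) = 0.1812 x 0.03892 = 0.007052 mol.
n(KOH) added = 0.2310 x 0.01456 = 0.003363 mol, converting that many moles of HF to F-.
Remaining n(HF) = 0.003689 mol; n(F-) = 0.003363 mol.
By Henderson-Hasselbalch, pH = pKa + log([A^-]/[HA]) = 3.17 + log(0.003363/0.003689) = 3.17 + (-0.04) = 3.13.

3.13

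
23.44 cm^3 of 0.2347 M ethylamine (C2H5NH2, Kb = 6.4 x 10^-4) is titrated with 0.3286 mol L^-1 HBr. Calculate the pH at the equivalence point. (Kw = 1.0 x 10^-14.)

n(C2H5NH2) = 0.2347 x 0.02344 = 0.005501 mol; V(HBr) at equivalence = 0.005501/0.3286 = 0.01674 L.
At equivalence the base is fully converted to C2H5NH3+; total volume = 0.04018 L, so [C2H5NH3+] = 0.005501/0.04018 = 0.1369 M.
Ka(C2H5NH3+) = Kw/Kb = 1.0e-14 / 6.4 x 10^-4 = 1.56e-11.
[H^+] = sqrt(Ka x [C2H5NH3+]) = sqrt(1.56e-11 x 0.1369) = 1.46e-6 M.
pH = -log(1.46e-6) = 5.83.

5.83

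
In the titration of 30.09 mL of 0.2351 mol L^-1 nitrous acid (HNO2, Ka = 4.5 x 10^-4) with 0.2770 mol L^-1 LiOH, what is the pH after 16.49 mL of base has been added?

3.61

Initial n(HNO2) = 0.2351 x 0.03009 = 0.007074 mol.
n(LiOH) added = 0.2770 x 0.01649 = 0.004568 mol, converting that many moles of HNO2 to NO2-.
Remaining n(HNO2) = 0.002506 mol; n(NO2-) = 0.004568 mol.
By Henderson-Hasselbalch, pH = pKa + log([A^-]/[HA]) = 3.35 + log(0.004568/0.002506) = 3.35 + (+0.26) = 3.61.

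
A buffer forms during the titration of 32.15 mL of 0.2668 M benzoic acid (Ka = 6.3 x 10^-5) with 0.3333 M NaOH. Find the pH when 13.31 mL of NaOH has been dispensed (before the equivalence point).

4.23

Initial n(C6H5COOH) = 0.2668 x 0.03215 = 0.008578 mol.
n(NaOH) added = 0.3333 x 0.01331 = 0.004436 mol, converting that many moles of C6H5COOH to C6H5COO-.
Remaining n(C6H5COOH) = 0.004141 mol; n(C6H5COO-) = 0.004436 mol.
By Henderson-Hasselbalch, pH = pKa + log([A^-]/[HA]) = 4.20 + log(0.004436/0.004141) = 4.20 + (+0.03) = 4.23.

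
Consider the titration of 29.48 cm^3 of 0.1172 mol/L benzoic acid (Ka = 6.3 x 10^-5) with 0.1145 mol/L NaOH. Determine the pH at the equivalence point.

n(C6H5COOH) = 0.1172 x 0.02948 = 0.003455 mol; V(NaOH) at equivalence = 0.003455/0.1145 = 0.03018 L.
At equivalence all the acid is converted to C6H5COO-; total volume = 0.02948 + 0.03018 = 0.05966 L, so [C6H5COO-] = 0.003455/0.05966 = 0.05792 M.
Kb = Kw/Ka = 1.0e-14 / 6.3 x 10^-5 = 1.59e-10.
[OH^-] = sqrt(Kb x [C6H5COO-]) = sqrt(1.59e-10 x 0.05792) = 3.03e-6 M.
pOH = 5.52, so pH = 14.00 - 5.52 = 8.48.

8.48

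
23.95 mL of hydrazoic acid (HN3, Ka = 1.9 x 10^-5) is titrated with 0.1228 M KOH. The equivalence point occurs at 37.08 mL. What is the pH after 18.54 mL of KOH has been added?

4.72

18.54 mL is exactly half the equivalence volume (37.08/2), i.e. the half-equivalence point.
There, n(HA) = n(A^-), so pH = pKa = -log(1.9 x 10^-5) = 4.72.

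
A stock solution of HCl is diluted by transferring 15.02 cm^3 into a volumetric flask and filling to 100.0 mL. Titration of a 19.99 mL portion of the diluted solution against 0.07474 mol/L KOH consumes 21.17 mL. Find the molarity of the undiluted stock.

0.527 M

n(KOH) = 0.07474 x 0.02117 = 0.001582 mol.
n(HCl) in the aliquot = 0.001582 mol.
[diluted HCl] = 0.001582 / 0.01999 = 0.07915 M.
Dilution factor = 100.0/15.02 = 6.658, so [stock] = 0.07915 x 6.658 = 0.527 M.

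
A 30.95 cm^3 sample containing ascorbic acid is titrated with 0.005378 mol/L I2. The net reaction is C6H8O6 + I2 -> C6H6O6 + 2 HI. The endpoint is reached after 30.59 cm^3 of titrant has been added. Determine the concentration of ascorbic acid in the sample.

0.00532 M

n(I2) = 0.005378 x 0.03059 = 0.0001645 mol.
From the balanced equation, 1 mol I2 reacts with 1 mol ascorbic acid, so n(ascorbic acid) = 0.0001645 x 1/1 = 0.0001645 mol.
[ascorbic acid] = 0.0001645 / 0.03095 L = 0.00532 M.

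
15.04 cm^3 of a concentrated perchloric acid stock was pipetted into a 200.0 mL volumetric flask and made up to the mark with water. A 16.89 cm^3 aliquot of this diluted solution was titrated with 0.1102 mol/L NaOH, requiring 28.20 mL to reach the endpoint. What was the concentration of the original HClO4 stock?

n(NaOH) = 0.1102 x 0.02820 = 0.003108 mol.
n(HClO4) in the aliquot = 0.003108 mol.
[diluted HClO4] = 0.003108 / 0.01689 = 0.1840 M.
Dilution factor = 200.0/15.04 = 13.30, so [stock] = 0.1840 x 13.30 = 2.45 M.

2.45 M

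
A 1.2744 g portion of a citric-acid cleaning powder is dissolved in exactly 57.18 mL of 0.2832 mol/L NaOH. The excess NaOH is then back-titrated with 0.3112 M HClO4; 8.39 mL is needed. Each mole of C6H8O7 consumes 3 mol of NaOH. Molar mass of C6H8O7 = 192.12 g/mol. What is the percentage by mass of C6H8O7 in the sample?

Total n(NaOH) added = 0.2832 x 0.05718 = 0.01619 mol.
n(HClO4) used = 0.3112 x 0.008390 = 0.002611 mol, which equals the excess n(NaOH).
So n(NaOH) consumed by the sample = 0.01619 - 0.002611 = 0.01358 mol.
n(C6H8O7) = 0.01358 / 3 = 0.004527 mol.
mass C6H8O7 = 0.004527 x 192.12 = 0.8698 g, so %C6H8O7 = 0.8698/1.2744 x 100 = 68.3%.

68.3%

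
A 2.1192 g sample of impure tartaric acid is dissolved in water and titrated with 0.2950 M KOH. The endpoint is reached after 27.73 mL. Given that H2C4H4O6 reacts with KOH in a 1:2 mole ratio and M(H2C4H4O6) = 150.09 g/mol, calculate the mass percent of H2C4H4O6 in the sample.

29.0%

n(KOH) = 0.2950 x 0.02773 = 0.008180 mol.
n(H2C4H4O6) = 0.008180 / 2 = 0.004090 mol.
mass of H2C4H4O6 = 0.004090 x 150.09 = 0.6139 g.
% purity = 0.6139 / 2.1192 x 100 = 29.0%.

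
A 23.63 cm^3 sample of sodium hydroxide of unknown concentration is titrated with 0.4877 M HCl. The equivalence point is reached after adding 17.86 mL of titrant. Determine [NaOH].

n(HCl) delivered = 0.4877 x 0.01786 = 0.008710 mol.
For a 1:1 reaction, n(NaOH) = 0.008710 mol.
[NaOH] = 0.008710 mol / 0.02363 L = 0.369 M.

0.369 M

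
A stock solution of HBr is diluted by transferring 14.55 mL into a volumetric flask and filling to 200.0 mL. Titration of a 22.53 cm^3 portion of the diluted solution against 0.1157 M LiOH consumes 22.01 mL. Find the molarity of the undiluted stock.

n(LiOH) = 0.1157 x 0.02201 = 0.002547 mol.
n(HBr) in the aliquot = 0.002547 mol.
[diluted HBr] = 0.002547 / 0.02253 = 0.1130 M.
Dilution factor = 200.0/14.55 = 13.75, so [stock] = 0.1130 x 13.75 = 1.55 M.

1.55 M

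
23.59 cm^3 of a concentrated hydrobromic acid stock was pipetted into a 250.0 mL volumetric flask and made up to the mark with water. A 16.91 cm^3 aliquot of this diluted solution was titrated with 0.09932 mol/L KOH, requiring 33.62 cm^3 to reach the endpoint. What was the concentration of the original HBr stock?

2.09 M

n(KOH) = 0.09932 x 0.03362 = 0.003339 mol.
n(HBr) in the aliquot = 0.003339 mol.
[diluted HBr] = 0.003339 / 0.01691 = 0.1975 M.
Dilution factor = 250.0/23.59 = 10.60, so [stock] = 0.1975 x 10.60 = 2.09 M.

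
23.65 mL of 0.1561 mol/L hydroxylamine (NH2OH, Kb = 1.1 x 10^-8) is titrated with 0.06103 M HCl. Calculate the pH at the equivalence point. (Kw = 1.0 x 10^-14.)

n(NH2OH) = 0.1561 x 0.02365 = 0.003692 mol; V(HCl) at equivalence = 0.003692/0.06103 = 0.06049 L.
At equivalence the base is fully converted to NH3OH+; total volume = 0.08414 L, so [NH3OH+] = 0.003692/0.08414 = 0.04388 M.
Ka(NH3OH+) = Kw/Kb = 1.0e-14 / 1.1 x 10^-8 = 9.09e-7.
[H^+] = sqrt(Ka x [NH3OH+]) = sqrt(9.09e-7 x 0.04388) = 0.000200 M.
pH = -log(0.000200) = 3.70.

3.70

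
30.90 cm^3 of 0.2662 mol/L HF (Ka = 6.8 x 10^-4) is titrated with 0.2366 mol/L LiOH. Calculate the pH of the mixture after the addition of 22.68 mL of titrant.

3.44

Initial n(HF) = 0.2662 x 0.03090 = 0.008226 mol.
n(LiOH) added = 0.2366 x 0.02268 = 0.005366 mol, converting that many moles of HF to F-.
Remaining n(HF) = 0.002859 mol; n(F-) = 0.005366 mol.
By Henderson-Hasselbalch, pH = pKa + log([A^-]/[HA]) = 3.17 + log(0.005366/0.002859) = 3.17 + (+0.27) = 3.44.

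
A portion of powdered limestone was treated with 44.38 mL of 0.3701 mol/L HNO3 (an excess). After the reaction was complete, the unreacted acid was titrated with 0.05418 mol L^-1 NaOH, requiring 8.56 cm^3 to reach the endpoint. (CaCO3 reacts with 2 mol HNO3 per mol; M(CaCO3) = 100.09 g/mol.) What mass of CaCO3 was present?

0.799 g

Total n(HNO3) added = 0.3701 x 0.04438 = 0.01643 mol.
n(NaOH) used = 0.05418 x 0.008560 = 0.0004638 mol, which equals the excess n(HNO3).
So n(HNO3) consumed by the sample = 0.01643 - 0.0004638 = 0.01596 mol.
n(CaCO3) = 0.01596 / 2 = 0.007981 mol.
mass = 0.007981 mol x 100.09 g/mol = 0.799 g.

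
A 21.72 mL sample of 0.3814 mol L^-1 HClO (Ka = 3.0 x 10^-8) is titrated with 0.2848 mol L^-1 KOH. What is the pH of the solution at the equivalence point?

10.37

n(HClO) = 0.3814 x 0.02172 = 0.008284 mol; V(KOH) at equivalence = 0.008284/0.2848 = 0.02909 L.
At equivalence all the acid is converted to ClO-; total volume = 0.02172 + 0.02909 = 0.05081 L, so [ClO-] = 0.008284/0.05081 = 0.1630 M.
Kb = Kw/Ka = 1.0e-14 / 3.0 x 10^-8 = 3.33e-7.
[OH^-] = sqrt(Kb x [ClO-]) = sqrt(3.33e-7 x 0.1630) = 0.000233 M.
pOH = 3.63, so pH = 14.00 - 3.63 = 10.37.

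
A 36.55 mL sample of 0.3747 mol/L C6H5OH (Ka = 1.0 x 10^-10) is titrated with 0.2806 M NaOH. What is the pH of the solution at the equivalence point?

11.60

n(C6H5OH) = 0.3747 x 0.03655 = 0.01370 mol; V(NaOH) at equivalence = 0.01370/0.2806 = 0.04881 L.
At equivalence all the acid is converted to C6H5O-; total volume = 0.03655 + 0.04881 = 0.08536 L, so [C6H5O-] = 0.01370/0.08536 = 0.1604 M.
Kb = Kw/Ka = 1.0e-14 / 1.0 x 10^-10 = 0.000100.
[OH^-] = sqrt(Kb x [C6H5O-]) = sqrt(0.000100 x 0.1604) = 0.00401 M.
pOH = 2.40, so pH = 14.00 - 2.40 = 11.60.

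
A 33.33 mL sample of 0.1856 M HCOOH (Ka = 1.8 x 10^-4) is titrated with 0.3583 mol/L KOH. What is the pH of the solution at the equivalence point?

8.42

n(HCOOH) = 0.1856 x 0.03333 = 0.006186 mol; V(KOH) at equivalence = 0.006186/0.3583 = 0.01726 L.
At equivalence all the acid is converted to HCOO-; total volume = 0.03333 + 0.01726 = 0.05059 L, so [HCOO-] = 0.006186/0.05059 = 0.1223 M.
Kb = Kw/Ka = 1.0e-14 / 1.8 x 10^-4 = 5.56e-11.
[OH^-] = sqrt(Kb x [HCOO-]) = sqrt(5.56e-11 x 0.1223) = 2.61e-6 M.
pOH = 5.58, so pH = 14.00 - 5.58 = 8.42.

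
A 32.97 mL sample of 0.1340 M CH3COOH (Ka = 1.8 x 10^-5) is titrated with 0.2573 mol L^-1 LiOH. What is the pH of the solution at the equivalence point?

8.84

n(CH3COOH) = 0.1340 x 0.03297 = 0.004418 mol; V(LiOH) at equivalence = 0.004418/0.2573 = 0.01717 L.
At equivalence all the acid is converted to CH3COO-; total volume = 0.03297 + 0.01717 = 0.05014 L, so [CH3COO-] = 0.004418/0.05014 = 0.08811 M.
Kb = Kw/Ka = 1.0e-14 / 1.8 x 10^-5 = 5.56e-10.
[OH^-] = sqrt(Kb x [CH3COO-]) = sqrt(5.56e-10 x 0.08811) = 7.00e-6 M.
pOH = 5.16, so pH = 14.00 - 5.16 = 8.84.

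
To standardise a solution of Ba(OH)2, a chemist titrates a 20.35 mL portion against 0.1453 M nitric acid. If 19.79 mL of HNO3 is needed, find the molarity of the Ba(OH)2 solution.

n(HNO3) delivered = 0.1453 x 0.01979 = 0.002875 mol.
The reaction is 1 Ba(OH)2 + 2 HNO3, so n(Ba(OH)2) = 0.002875 x 1/2 = 0.001438 mol.
[Ba(OH)2] = 0.001438 mol / 0.02035 L = 0.0707 M.

0.0707 M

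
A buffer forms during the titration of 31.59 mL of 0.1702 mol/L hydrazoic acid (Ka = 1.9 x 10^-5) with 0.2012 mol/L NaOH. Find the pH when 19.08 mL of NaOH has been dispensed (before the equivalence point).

Initial n(HN3) = 0.1702 x 0.03159 = 0.005377 mol.
n(NaOH) added = 0.2012 x 0.01908 = 0.003839 mol, converting that many moles of HN3 to N3-.
Remaining n(HN3) = 0.001538 mol; n(N3-) = 0.003839 mol.
By Henderson-Hasselbalch, pH = pKa + log([A^-]/[HA]) = 4.72 + log(0.003839/0.001538) = 4.72 + (+0.40) = 5.12.

5.12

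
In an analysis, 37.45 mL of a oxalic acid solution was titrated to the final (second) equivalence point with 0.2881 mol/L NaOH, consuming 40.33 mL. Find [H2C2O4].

0.155 M

n(NaOH) = 0.2881 x 0.04033 = 0.01162 mol.
At the final (second) equivalence point, 2 mol OH^- react per mol H2C2O4, so n(H2C2O4) = 0.01162 / 2 = 0.005810 mol.
[H2C2O4] = 0.005810 / 0.03745 L = 0.155 M.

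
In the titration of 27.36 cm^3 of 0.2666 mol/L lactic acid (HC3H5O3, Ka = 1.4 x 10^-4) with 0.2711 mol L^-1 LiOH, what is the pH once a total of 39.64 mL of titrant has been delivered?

12.71

n(acid) = 0.2666 x 0.02736 = 0.007294 mol; n(LiOH) added = 0.2711 x 0.03964 = 0.01075 mol.
Base is in excess by 0.01075 - 0.007294 = 0.003452 mol in a total volume of 0.06700 L.
[OH^-] = 0.003452/0.06700 = 0.05153 M, so pOH = 1.29 and pH = 14.00 - 1.29 = 12.71.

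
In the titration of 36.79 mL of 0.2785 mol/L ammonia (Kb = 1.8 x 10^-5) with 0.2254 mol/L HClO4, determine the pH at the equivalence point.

n(NH3) = 0.2785 x 0.03679 = 0.01025 mol; V(HClO4) at equivalence = 0.01025/0.2254 = 0.04546 L.
At equivalence the base is fully converted to NH4+; total volume = 0.08225 L, so [NH4+] = 0.01025/0.08225 = 0.1246 M.
Ka(NH4+) = Kw/Kb = 1.0e-14 / 1.8 x 10^-5 = 5.56e-10.
[H^+] = sqrt(Ka x [NH4+]) = sqrt(5.56e-10 x 0.1246) = 8.32e-6 M.
pH = -log(8.32e-6) = 5.08.

5.08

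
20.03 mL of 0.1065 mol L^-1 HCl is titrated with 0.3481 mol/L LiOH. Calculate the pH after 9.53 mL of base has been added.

n(acid) = 0.1065 x 0.02003 = 0.002133 mol; n(LiOH) added = 0.3481 x 0.009530 = 0.003317 mol.
Base is in excess by 0.003317 - 0.002133 = 0.001184 mol in a total volume of 0.02956 L.
[OH^-] = 0.001184/0.02956 = 0.04006 M, so pOH = 1.40 and pH = 14.00 - 1.40 = 12.60.

12.60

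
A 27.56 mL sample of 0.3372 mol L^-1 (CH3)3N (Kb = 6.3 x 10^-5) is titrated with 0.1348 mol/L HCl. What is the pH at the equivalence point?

n((CH3)3N) = 0.3372 x 0.02756 = 0.009293 mol; V(HCl) at equivalence = 0.009293/0.1348 = 0.06894 L.
At equivalence the base is fully converted to (CH3)3NH+; total volume = 0.09650 L, so [(CH3)3NH+] = 0.009293/0.09650 = 0.09630 M.
Ka((CH3)3NH+) = Kw/Kb = 1.0e-14 / 6.3 x 10^-5 = 1.59e-10.
[H^+] = sqrt(Ka x [(CH3)3NH+]) = sqrt(1.59e-10 x 0.09630) = 3.91e-6 M.
pH = -log(3.91e-6) = 5.41.

5.41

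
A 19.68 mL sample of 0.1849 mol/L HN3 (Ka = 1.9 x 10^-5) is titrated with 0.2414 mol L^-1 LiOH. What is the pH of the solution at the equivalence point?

8.87

n(HN3) = 0.1849 x 0.01968 = 0.003639 mol; V(LiOH) at equivalence = 0.003639/0.2414 = 0.01507 L.
At equivalence all the acid is converted to N3-; total volume = 0.01968 + 0.01507 = 0.03475 L, so [N3-] = 0.003639/0.03475 = 0.1047 M.
Kb = Kw/Ka = 1.0e-14 / 1.9 x 10^-5 = 5.26e-10.
[OH^-] = sqrt(Kb x [N3-]) = sqrt(5.26e-10 x 0.1047) = 7.42e-6 M.
pOH = 5.13, so pH = 14.00 - 5.13 = 8.87.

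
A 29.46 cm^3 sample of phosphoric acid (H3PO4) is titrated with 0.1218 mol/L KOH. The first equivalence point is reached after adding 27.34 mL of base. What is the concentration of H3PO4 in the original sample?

n(KOH) = 0.1218 x 0.02734 = 0.003330 mol.
At the first equivalence point, 1 mol OH^- react per mol H3PO4, so n(H3PO4) = 0.003330 / 1 = 0.003330 mol.
[H3PO4] = 0.003330 / 0.02946 L = 0.113 M.

0.113 M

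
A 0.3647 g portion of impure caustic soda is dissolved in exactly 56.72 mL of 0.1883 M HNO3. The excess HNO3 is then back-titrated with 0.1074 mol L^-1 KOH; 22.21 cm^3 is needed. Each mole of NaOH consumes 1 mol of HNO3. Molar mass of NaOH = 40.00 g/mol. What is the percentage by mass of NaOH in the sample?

Total n(HNO3) added = 0.1883 x 0.05672 = 0.01068 mol.
n(KOH) used = 0.1074 x 0.02221 = 0.002385 mol, which equals the excess n(HNO3).
So n(HNO3) consumed by the sample = 0.01068 - 0.002385 = 0.008295 mol.
n(NaOH) = 0.008295 / 1 = 0.008295 mol.
mass NaOH = 0.008295 x 40.00 = 0.3318 g, so %NaOH = 0.3318/0.3647 x 100 = 91.0%.

91.0%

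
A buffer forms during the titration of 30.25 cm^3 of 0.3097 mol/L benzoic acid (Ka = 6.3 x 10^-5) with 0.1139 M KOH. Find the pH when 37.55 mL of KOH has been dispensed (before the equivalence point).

4.12

Initial n(C6H5COOH) = 0.3097 x 0.03025 = 0.009368 mol.
n(KOH) added = 0.1139 x 0.03755 = 0.004277 mol, converting that many moles of C6H5COOH to C6H5COO-.
Remaining n(C6H5COOH) = 0.005091 mol; n(C6H5COO-) = 0.004277 mol.
By Henderson-Hasselbalch, pH = pKa + log([A^-]/[HA]) = 4.20 + log(0.004277/0.005091) = 4.20 + (-0.08) = 4.12.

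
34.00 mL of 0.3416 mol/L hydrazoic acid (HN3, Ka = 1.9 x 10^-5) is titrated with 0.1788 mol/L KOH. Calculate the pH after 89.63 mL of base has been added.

n(acid) = 0.3416 x 0.03400 = 0.01161 mol; n(KOH) added = 0.1788 x 0.08963 = 0.01603 mol.
Base is in excess by 0.01603 - 0.01161 = 0.004411 mol in a total volume of 0.1236 L.
[OH^-] = 0.004411/0.1236 = 0.03568 M, so pOH = 1.45 and pH = 14.00 - 1.45 = 12.55.

12.55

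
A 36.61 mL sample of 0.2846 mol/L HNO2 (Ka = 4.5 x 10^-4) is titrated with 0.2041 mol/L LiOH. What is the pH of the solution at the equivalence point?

8.21

n(HNO2) = 0.2846 x 0.03661 = 0.01042 mol; V(LiOH) at equivalence = 0.01042/0.2041 = 0.05105 L.
At equivalence all the acid is converted to NO2-; total volume = 0.03661 + 0.05105 = 0.08766 L, so [NO2-] = 0.01042/0.08766 = 0.1189 M.
Kb = Kw/Ka = 1.0e-14 / 4.5 x 10^-4 = 2.22e-11.
[OH^-] = sqrt(Kb x [NO2-]) = sqrt(2.22e-11 x 0.1189) = 1.63e-6 M.
pOH = 5.79, so pH = 14.00 - 5.79 = 8.21.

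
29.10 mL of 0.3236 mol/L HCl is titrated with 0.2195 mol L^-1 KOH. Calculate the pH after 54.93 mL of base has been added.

12.50

n(acid) = 0.3236 x 0.02910 = 0.009417 mol; n(KOH) added = 0.2195 x 0.05493 = 0.01206 mol.
Base is in excess by 0.01206 - 0.009417 = 0.002640 mol in a total volume of 0.08403 L.
[OH^-] = 0.002640/0.08403 = 0.03142 M, so pOH = 1.50 and pH = 14.00 - 1.50 = 12.50.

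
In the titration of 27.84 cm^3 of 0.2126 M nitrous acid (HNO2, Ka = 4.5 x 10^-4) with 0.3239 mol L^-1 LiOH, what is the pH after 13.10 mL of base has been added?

3.75

Initial n(HNO2) = 0.2126 x 0.02784 = 0.005919 mol.
n(LiOH) added = 0.3239 x 0.01310 = 0.004243 mol, converting that many moles of HNO2 to NO2-.
Remaining n(HNO2) = 0.001676 mol; n(NO2-) = 0.004243 mol.
By Henderson-Hasselbalch, pH = pKa + log([A^-]/[HA]) = 3.35 + log(0.004243/0.001676) = 3.35 + (+0.40) = 3.75.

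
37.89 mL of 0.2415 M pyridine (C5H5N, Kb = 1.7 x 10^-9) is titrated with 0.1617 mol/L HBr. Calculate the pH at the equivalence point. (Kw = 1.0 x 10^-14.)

3.12

n(C5H5N) = 0.2415 x 0.03789 = 0.009150 mol; V(HBr) at equivalence = 0.009150/0.1617 = 0.05659 L.
At equivalence the base is fully converted to C5H5NH+; total volume = 0.09448 L, so [C5H5NH+] = 0.009150/0.09448 = 0.09685 M.
Ka(C5H5NH+) = Kw/Kb = 1.0e-14 / 1.7 x 10^-9 = 5.88e-6.
[H^+] = sqrt(Ka x [C5H5NH+]) = sqrt(5.88e-6 x 0.09685) = 0.000755 M.
pH = -log(0.000755) = 3.12.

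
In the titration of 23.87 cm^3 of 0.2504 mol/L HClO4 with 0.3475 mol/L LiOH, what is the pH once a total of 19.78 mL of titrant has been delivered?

n(acid) = 0.2504 x 0.02387 = 0.005977 mol; n(LiOH) added = 0.3475 x 0.01978 = 0.006874 mol.
Base is in excess by 0.006874 - 0.005977 = 0.0008965 mol in a total volume of 0.04365 L.
[OH^-] = 0.0008965/0.04365 = 0.02054 M, so pOH = 1.69 and pH = 14.00 - 1.69 = 12.31.

12.31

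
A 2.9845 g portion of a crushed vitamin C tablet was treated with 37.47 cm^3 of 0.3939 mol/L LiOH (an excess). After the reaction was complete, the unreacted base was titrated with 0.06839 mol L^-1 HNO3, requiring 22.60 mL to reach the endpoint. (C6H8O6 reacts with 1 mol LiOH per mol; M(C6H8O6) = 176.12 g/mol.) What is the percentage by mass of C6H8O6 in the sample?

Total n(LiOH) added = 0.3939 x 0.03747 = 0.01476 mol.
n(HNO3) used = 0.06839 x 0.02260 = 0.001546 mol, which equals the excess n(LiOH).
So n(LiOH) consumed by the sample = 0.01476 - 0.001546 = 0.01321 mol.
n(C6H8O6) = 0.01321 / 1 = 0.01321 mol.
mass C6H8O6 = 0.01321 x 176.12 = 2.327 g, so %C6H8O6 = 2.327/2.9845 x 100 = 78.0%.

78.0%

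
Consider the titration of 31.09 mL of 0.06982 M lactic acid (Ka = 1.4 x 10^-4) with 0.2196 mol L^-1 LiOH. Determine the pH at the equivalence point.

8.29

n(HC3H5O3) = 0.06982 x 0.03109 = 0.002171 mol; V(LiOH) at equivalence = 0.002171/0.2196 = 0.009885 L.
At equivalence all the acid is converted to C3H5O3-; total volume = 0.03109 + 0.009885 = 0.04097 L, so [C3H5O3-] = 0.002171/0.04097 = 0.05298 M.
Kb = Kw/Ka = 1.0e-14 / 1.4 x 10^-4 = 7.14e-11.
[OH^-] = sqrt(Kb x [C3H5O3-]) = sqrt(7.14e-11 x 0.05298) = 1.95e-6 M.
pOH = 5.71, so pH = 14.00 - 5.71 = 8.29.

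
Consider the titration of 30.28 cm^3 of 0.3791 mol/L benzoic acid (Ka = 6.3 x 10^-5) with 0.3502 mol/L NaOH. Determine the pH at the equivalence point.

n(C6H5COOH) = 0.3791 x 0.03028 = 0.01148 mol; V(NaOH) at equivalence = 0.01148/0.3502 = 0.03278 L.
At equivalence all the acid is converted to C6H5COO-; total volume = 0.03028 + 0.03278 = 0.06306 L, so [C6H5COO-] = 0.01148/0.06306 = 0.1820 M.
Kb = Kw/Ka = 1.0e-14 / 6.3 x 10^-5 = 1.59e-10.
[OH^-] = sqrt(Kb x [C6H5COO-]) = sqrt(1.59e-10 x 0.1820) = 5.38e-6 M.
pOH = 5.27, so pH = 14.00 - 5.27 = 8.73.

8.73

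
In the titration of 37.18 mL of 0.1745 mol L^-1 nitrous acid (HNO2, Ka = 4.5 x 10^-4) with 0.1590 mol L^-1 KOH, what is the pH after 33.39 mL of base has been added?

Initial n(HNO2) = 0.1745 x 0.03718 = 0.006488 mol.
n(KOH) added = 0.1590 x 0.03339 = 0.005309 mol, converting that many moles of HNO2 to NO2-.
Remaining n(HNO2) = 0.001179 mol; n(NO2-) = 0.005309 mol.
By Henderson-Hasselbalch, pH = pKa + log([A^-]/[HA]) = 3.35 + log(0.005309/0.001179) = 3.35 + (+0.65) = 4.00.

4.00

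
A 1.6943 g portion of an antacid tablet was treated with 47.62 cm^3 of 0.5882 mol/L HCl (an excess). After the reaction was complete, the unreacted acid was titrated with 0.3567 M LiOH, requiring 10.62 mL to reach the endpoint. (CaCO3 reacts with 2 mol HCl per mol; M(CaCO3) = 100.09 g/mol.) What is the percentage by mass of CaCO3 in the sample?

71.5%

Total n(HCl) added = 0.5882 x 0.04762 = 0.02801 mol.
n(LiOH) used = 0.3567 x 0.01062 = 0.003788 mol, which equals the excess n(HCl).
So n(HCl) consumed by the sample = 0.02801 - 0.003788 = 0.02422 mol.
n(CaCO3) = 0.02422 / 2 = 0.01211 mol.
mass CaCO3 = 0.01211 x 100.09 = 1.212 g, so %CaCO3 = 1.212/1.6943 x 100 = 71.5%.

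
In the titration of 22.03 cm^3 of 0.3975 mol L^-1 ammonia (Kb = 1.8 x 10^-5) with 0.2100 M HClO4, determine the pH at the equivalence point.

5.06

n(NH3) = 0.3975 x 0.02203 = 0.008757 mol; V(HClO4) at equivalence = 0.008757/0.2100 = 0.04170 L.
At equivalence the base is fully converted to NH4+; total volume = 0.06373 L, so [NH4+] = 0.008757/0.06373 = 0.1374 M.
Ka(NH4+) = Kw/Kb = 1.0e-14 / 1.8 x 10^-5 = 5.56e-10.
[H^+] = sqrt(Ka x [NH4+]) = sqrt(5.56e-10 x 0.1374) = 8.74e-6 M.
pH = -log(8.74e-6) = 5.06.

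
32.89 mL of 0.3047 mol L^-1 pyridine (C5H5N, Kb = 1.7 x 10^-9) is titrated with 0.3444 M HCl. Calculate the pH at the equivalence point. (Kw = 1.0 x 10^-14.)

3.01

n(C5H5N) = 0.3047 x 0.03289 = 0.01002 mol; V(HCl) at equivalence = 0.01002/0.3444 = 0.02910 L.
At equivalence the base is fully converted to C5H5NH+; total volume = 0.06199 L, so [C5H5NH+] = 0.01002/0.06199 = 0.1617 M.
Ka(C5H5NH+) = Kw/Kb = 1.0e-14 / 1.7 x 10^-9 = 5.88e-6.
[H^+] = sqrt(Ka x [C5H5NH+]) = sqrt(5.88e-6 x 0.1617) = 0.000975 M.
pH = -log(0.000975) = 3.01.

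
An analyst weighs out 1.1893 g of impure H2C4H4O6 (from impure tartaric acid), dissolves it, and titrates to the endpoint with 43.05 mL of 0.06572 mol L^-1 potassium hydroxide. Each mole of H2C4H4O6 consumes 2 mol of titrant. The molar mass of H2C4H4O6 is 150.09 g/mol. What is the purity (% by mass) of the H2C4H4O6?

17.9%

n(KOH) = 0.06572 x 0.04305 = 0.002829 mol.
n(H2C4H4O6) = 0.002829 / 2 = 0.001415 mol.
mass of H2C4H4O6 = 0.001415 x 150.09 = 0.2123 g.
% purity = 0.2123 / 1.1893 x 100 = 17.9%.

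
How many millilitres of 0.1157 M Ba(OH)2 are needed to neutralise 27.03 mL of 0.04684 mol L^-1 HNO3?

n(HNO3) = 0.04684 mol/L x 0.02703 L = 0.001266 mol.
The neutralisation is 2 HNO3 : 1 Ba(OH)2, so n(Ba(OH)2) = 0.001266 x 1/2 = 0.0006330 mol.
V(Ba(OH)2) = 0.0006330 / 0.1157 = 0.005471 L = 5.47 mL.

5.47 mL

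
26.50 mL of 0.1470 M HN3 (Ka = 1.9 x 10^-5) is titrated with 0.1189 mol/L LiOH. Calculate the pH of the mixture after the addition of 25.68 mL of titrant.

Initial n(HN3) = 0.1470 x 0.02650 = 0.003895 mol.
n(LiOH) added = 0.1189 x 0.02568 = 0.003053 mol, converting that many moles of HN3 to N3-.
Remaining n(HN3) = 0.0008421 mol; n(N3-) = 0.003053 mol.
By Henderson-Hasselbalch, pH = pKa + log([A^-]/[HA]) = 4.72 + log(0.003053/0.0008421) = 4.72 + (+0.56) = 5.28.

5.28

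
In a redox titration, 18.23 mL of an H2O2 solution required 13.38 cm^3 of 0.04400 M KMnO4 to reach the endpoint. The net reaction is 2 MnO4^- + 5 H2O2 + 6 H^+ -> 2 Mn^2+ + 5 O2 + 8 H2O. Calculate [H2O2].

0.0807 M

n(KMnO4) = 0.04400 x 0.01338 = 0.0005887 mol.
From the balanced equation, 2 mol KMnO4 reacts with 5 mol H2O2, so n(H2O2) = 0.0005887 x 5/2 = 0.001472 mol.
[H2O2] = 0.001472 / 0.01823 L = 0.0807 M.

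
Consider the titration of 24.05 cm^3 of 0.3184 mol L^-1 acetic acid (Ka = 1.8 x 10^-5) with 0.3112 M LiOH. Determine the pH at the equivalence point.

8.97

n(CH3COOH) = 0.3184 x 0.02405 = 0.007658 mol; V(LiOH) at equivalence = 0.007658/0.3112 = 0.02461 L.
At equivalence all the acid is converted to CH3COO-; total volume = 0.02405 + 0.02461 = 0.04866 L, so [CH3COO-] = 0.007658/0.04866 = 0.1574 M.
Kb = Kw/Ka = 1.0e-14 / 1.8 x 10^-5 = 5.56e-10.
[OH^-] = sqrt(Kb x [CH3COO-]) = sqrt(5.56e-10 x 0.1574) = 9.35e-6 M.
pOH = 5.03, so pH = 14.00 - 5.03 = 8.97.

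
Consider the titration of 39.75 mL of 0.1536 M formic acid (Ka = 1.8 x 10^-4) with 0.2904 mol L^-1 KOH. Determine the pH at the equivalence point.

8.37

n(HCOOH) = 0.1536 x 0.03975 = 0.006106 mol; V(KOH) at equivalence = 0.006106/0.2904 = 0.02102 L.
At equivalence all the acid is converted to HCOO-; total volume = 0.03975 + 0.02102 = 0.06077 L, so [HCOO-] = 0.006106/0.06077 = 0.1005 M.
Kb = Kw/Ka = 1.0e-14 / 1.8 x 10^-4 = 5.56e-11.
[OH^-] = sqrt(Kb x [HCOO-]) = sqrt(5.56e-11 x 0.1005) = 2.36e-6 M.
pOH = 5.63, so pH = 14.00 - 5.63 = 8.37.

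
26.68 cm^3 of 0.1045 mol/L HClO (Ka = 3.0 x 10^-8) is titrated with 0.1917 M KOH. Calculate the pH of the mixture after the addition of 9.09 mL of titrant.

Initial n(HClO) = 0.1045 x 0.02668 = 0.002788 mol.
n(KOH) added = 0.1917 x 0.009090 = 0.001743 mol, converting that many moles of HClO to ClO-.
Remaining n(HClO) = 0.001046 mol; n(ClO-) = 0.001743 mol.
By Henderson-Hasselbalch, pH = pKa + log([A^-]/[HA]) = 7.52 + log(0.001743/0.001046) = 7.52 + (+0.22) = 7.74.

7.74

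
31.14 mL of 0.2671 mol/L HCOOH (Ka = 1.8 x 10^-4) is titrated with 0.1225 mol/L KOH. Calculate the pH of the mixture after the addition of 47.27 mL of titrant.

Initial n(HCOOH) = 0.2671 x 0.03114 = 0.008317 mol.
n(KOH) added = 0.1225 x 0.04727 = 0.005791 mol, converting that many moles of HCOOH to HCOO-.
Remaining n(HCOOH) = 0.002527 mol; n(HCOO-) = 0.005791 mol.
By Henderson-Hasselbalch, pH = pKa + log([A^-]/[HA]) = 3.74 + log(0.005791/0.002527) = 3.74 + (+0.36) = 4.10.

4.10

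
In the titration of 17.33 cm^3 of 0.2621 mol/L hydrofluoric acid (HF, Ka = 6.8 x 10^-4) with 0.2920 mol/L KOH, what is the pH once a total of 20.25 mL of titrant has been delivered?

12.56

n(acid) = 0.2621 x 0.01733 = 0.004542 mol; n(KOH) added = 0.2920 x 0.02025 = 0.005913 mol.
Base is in excess by 0.005913 - 0.004542 = 0.001371 mol in a total volume of 0.03758 L.
[OH^-] = 0.001371/0.03758 = 0.03648 M, so pOH = 1.44 and pH = 14.00 - 1.44 = 12.56.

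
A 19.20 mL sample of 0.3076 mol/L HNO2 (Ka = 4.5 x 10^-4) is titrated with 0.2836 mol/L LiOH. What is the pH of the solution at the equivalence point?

8.26

n(HNO2) = 0.3076 x 0.01920 = 0.005906 mol; V(LiOH) at equivalence = 0.005906/0.2836 = 0.02082 L.
At equivalence all the acid is converted to NO2-; total volume = 0.01920 + 0.02082 = 0.04002 L, so [NO2-] = 0.005906/0.04002 = 0.1476 M.
Kb = Kw/Ka = 1.0e-14 / 4.5 x 10^-4 = 2.22e-11.
[OH^-] = sqrt(Kb x [NO2-]) = sqrt(2.22e-11 x 0.1476) = 1.81e-6 M.
pOH = 5.74, so pH = 14.00 - 5.74 = 8.26.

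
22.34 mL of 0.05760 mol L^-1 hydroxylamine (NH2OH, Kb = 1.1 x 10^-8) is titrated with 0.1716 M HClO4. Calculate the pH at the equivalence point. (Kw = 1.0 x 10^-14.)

3.70

n(NH2OH) = 0.05760 x 0.02234 = 0.001287 mol; V(HClO4) at equivalence = 0.001287/0.1716 = 0.007499 L.
At equivalence the base is fully converted to NH3OH+; total volume = 0.02984 L, so [NH3OH+] = 0.001287/0.02984 = 0.04312 M.
Ka(NH3OH+) = Kw/Kb = 1.0e-14 / 1.1 x 10^-8 = 9.09e-7.
[H^+] = sqrt(Ka x [NH3OH+]) = sqrt(9.09e-7 x 0.04312) = 0.000198 M.
pH = -log(0.000198) = 3.70.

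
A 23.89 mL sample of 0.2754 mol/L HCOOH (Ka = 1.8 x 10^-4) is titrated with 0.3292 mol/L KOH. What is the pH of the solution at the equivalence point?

n(HCOOH) = 0.2754 x 0.02389 = 0.006579 mol; V(KOH) at equivalence = 0.006579/0.3292 = 0.01999 L.
At equivalence all the acid is converted to HCOO-; total volume = 0.02389 + 0.01999 = 0.04388 L, so [HCOO-] = 0.006579/0.04388 = 0.1500 M.
Kb = Kw/Ka = 1.0e-14 / 1.8 x 10^-4 = 5.56e-11.
[OH^-] = sqrt(Kb x [HCOO-]) = sqrt(5.56e-11 x 0.1500) = 2.89e-6 M.
pOH = 5.54, so pH = 14.00 - 5.54 = 8.46.

8.46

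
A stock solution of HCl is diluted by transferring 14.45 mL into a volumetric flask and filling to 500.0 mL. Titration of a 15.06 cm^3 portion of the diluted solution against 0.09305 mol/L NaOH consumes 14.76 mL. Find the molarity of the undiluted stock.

n(NaOH) = 0.09305 x 0.01476 = 0.001373 mol.
n(HCl) in the aliquot = 0.001373 mol.
[diluted HCl] = 0.001373 / 0.01506 = 0.09120 M.
Dilution factor = 500.0/14.45 = 34.60, so [stock] = 0.09120 x 34.60 = 3.16 M.

3.16 M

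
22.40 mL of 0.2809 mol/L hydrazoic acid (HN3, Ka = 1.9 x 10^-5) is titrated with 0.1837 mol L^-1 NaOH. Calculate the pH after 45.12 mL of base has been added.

12.47

n(acid) = 0.2809 x 0.02240 = 0.006292 mol; n(NaOH) added = 0.1837 x 0.04512 = 0.008289 mol.
Base is in excess by 0.008289 - 0.006292 = 0.001996 mol in a total volume of 0.06752 L.
[OH^-] = 0.001996/0.06752 = 0.02957 M, so pOH = 1.53 and pH = 14.00 - 1.53 = 12.47.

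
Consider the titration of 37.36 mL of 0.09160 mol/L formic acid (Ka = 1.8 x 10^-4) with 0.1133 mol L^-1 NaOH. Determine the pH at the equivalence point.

n(HCOOH) = 0.09160 x 0.03736 = 0.003422 mol; V(NaOH) at equivalence = 0.003422/0.1133 = 0.03020 L.
At equivalence all the acid is converted to HCOO-; total volume = 0.03736 + 0.03020 = 0.06756 L, so [HCOO-] = 0.003422/0.06756 = 0.05065 M.
Kb = Kw/Ka = 1.0e-14 / 1.8 x 10^-4 = 5.56e-11.
[OH^-] = sqrt(Kb x [HCOO-]) = sqrt(5.56e-11 x 0.05065) = 1.68e-6 M.
pOH = 5.78, so pH = 14.00 - 5.78 = 8.22.

8.22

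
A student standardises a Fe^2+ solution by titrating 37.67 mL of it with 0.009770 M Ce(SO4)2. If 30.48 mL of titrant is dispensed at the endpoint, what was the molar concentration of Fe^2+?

n(Ce(SO4)2) = 0.009770 x 0.03048 = 0.0002978 mol.
From the balanced equation, 1 mol Ce(SO4)2 reacts with 1 mol Fe^2+, so n(Fe^2+) = 0.0002978 x 1/1 = 0.0002978 mol.
[Fe^2+] = 0.0002978 / 0.03767 L = 0.00791 M.

0.00791 M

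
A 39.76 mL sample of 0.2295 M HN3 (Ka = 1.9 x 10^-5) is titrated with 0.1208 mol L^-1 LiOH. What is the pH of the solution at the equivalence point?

8.81

n(HN3) = 0.2295 x 0.03976 = 0.009125 mol; V(LiOH) at equivalence = 0.009125/0.1208 = 0.07554 L.
At equivalence all the acid is converted to N3-; total volume = 0.03976 + 0.07554 = 0.1153 L, so [N3-] = 0.009125/0.1153 = 0.07914 M.
Kb = Kw/Ka = 1.0e-14 / 1.9 x 10^-5 = 5.26e-10.
[OH^-] = sqrt(Kb x [N3-]) = sqrt(5.26e-10 x 0.07914) = 6.45e-6 M.
pOH = 5.19, so pH = 14.00 - 5.19 = 8.81.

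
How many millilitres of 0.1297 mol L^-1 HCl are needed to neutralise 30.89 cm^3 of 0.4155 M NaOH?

n(NaOH) = 0.4155 mol/L x 0.03089 L = 0.01283 mol.
At equivalence n(HCl) = n(NaOH) = 0.01283 mol.
V(HCl) = 0.01283 / 0.1297 = 0.09896 L = 99.0 mL.

99.0 mL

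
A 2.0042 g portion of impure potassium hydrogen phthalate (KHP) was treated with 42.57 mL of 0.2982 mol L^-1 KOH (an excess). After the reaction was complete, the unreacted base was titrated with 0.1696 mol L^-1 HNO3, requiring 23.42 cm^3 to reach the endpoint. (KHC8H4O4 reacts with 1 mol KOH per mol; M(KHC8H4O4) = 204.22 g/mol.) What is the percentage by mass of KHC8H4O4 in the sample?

Total n(KOH) added = 0.2982 x 0.04257 = 0.01269 mol.
n(HNO3) used = 0.1696 x 0.02342 = 0.003972 mol, which equals the excess n(KOH).
So n(KOH) consumed by the sample = 0.01269 - 0.003972 = 0.008722 mol.
n(KHC8H4O4) = 0.008722 / 1 = 0.008722 mol.
mass KHC8H4O4 = 0.008722 x 204.22 = 1.781 g, so %KHC8H4O4 = 1.781/2.0042 x 100 = 88.9%.

88.9%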